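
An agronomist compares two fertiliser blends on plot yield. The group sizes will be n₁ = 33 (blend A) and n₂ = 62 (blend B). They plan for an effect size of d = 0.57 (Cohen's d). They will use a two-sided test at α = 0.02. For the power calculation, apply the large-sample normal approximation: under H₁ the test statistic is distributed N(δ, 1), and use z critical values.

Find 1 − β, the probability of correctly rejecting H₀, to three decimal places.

Noncentrality parameter: δ = d / √(1/n₁ + 1/n₂) = 0.57 / √(1/33 + 1/62) = 2.6452
Two-sided α = 0.02 → critical value z_{0.01} = 2.326.
Power = Φ(δ − 2.326) + Φ(−δ − 2.326) = Φ(0.319) + Φ(-4.972) = 0.6251 + 0.0000 = 0.6251.

Power ≈ 0.625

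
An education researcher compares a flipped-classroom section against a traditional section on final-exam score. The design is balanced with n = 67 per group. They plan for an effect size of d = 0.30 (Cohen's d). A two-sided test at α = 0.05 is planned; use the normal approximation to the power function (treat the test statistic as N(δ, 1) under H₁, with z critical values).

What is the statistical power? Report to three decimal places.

Power ≈ 0.412

Noncentrality parameter: δ = d·√(n/2) = 0.30 × √(67/2) = 1.7364
Critical value for a two-sided test at α = 0.05: z_{α/2} = 1.960.
Power = Φ(δ − 1.960) + Φ(−δ − 1.960) = Φ(-0.224) + Φ(-3.696) = 0.4115 + 0.0001 = 0.4116.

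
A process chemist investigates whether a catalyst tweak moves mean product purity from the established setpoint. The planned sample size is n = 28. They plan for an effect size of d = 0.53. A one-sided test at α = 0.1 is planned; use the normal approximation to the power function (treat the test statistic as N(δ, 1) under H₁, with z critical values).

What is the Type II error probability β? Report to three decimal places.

Noncentrality parameter: δ = d·√n = 0.53 × √28 = 2.8045
Critical value for a one-sided test at α = 0.1: z_α = 1.282.
Power = P(Z > 1.282 − δ) = Φ(1.523) = 0.9361.
Type II error: β = 1 − power = 1 − 0.9361 = 0.0639.

β ≈ 0.064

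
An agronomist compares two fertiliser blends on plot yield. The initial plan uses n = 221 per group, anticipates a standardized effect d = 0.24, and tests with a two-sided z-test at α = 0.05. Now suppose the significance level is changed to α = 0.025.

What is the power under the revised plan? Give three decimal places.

δ = d·√(n/2) = 0.24 × √(221/2) = 2.5229 (unchanged). New critical value: z_{0.0125} = 2.241.
Revised power = Φ(δ − 2.241) + Φ(−δ − 2.241) = Φ(0.281) + Φ(-4.764) = 0.6108 + 0.0000 = 0.6108.

Power ≈ 0.611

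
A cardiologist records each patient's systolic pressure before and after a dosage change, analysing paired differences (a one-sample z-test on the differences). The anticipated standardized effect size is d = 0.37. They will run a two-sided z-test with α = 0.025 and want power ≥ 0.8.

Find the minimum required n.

n = 70

For power 0.8 need Φ(δ − z_{0.0125}) = 0.8, so δ = z_{0.0125} + z_{0.20} = 2.241 + 0.842 = 3.083.
(Ignoring the negligible lower-tail rejection probability gives the usual closed-form inversion.)
δ = d·√n ⇒ n = (δ/d)² = (3.083 / 0.37)² = 69.43.
Rounding up, n = 70.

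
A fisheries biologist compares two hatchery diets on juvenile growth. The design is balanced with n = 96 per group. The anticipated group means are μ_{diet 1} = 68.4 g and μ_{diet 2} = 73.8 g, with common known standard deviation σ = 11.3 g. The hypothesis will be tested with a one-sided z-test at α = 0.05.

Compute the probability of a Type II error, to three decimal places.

Standardized effect: d = |μ_{diet 1} − μ_{diet 2}| / σ = |68.4 − 73.8| / 11.3 = 0.4779
Noncentrality parameter: δ = d·√(n/2) = 0.4779 × √(96/2) = 3.3108
Critical value for a one-sided test at α = 0.05: z_α = 1.645.
Power = Φ(δ − 1.645) = Φ(1.666) = 0.9521.
Type II error: β = 1 − power = 1 − 0.9521 = 0.0479.

β ≈ 0.048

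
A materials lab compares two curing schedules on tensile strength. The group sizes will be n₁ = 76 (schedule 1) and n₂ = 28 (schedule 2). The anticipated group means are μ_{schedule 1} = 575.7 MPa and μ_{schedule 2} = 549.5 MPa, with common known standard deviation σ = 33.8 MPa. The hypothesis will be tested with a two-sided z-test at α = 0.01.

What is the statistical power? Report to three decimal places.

Standardized effect: d = |μ_{schedule 1} − μ_{schedule 2}| / σ = |575.7 − 549.5| / 33.8 = 0.7751
Noncentrality parameter: δ = d / √(1/n₁ + 1/n₂) = 0.7751 / √(1/76 + 1/28) = 3.5063
Critical value for a two-sided test at α = 0.01: z_{α/2} = 2.576.
Power = Φ(δ − 2.576) + Φ(−δ − 2.576) = Φ(0.931) + Φ(-6.082) = 0.8239 + 0.0000 = 0.8239.

Power ≈ 0.824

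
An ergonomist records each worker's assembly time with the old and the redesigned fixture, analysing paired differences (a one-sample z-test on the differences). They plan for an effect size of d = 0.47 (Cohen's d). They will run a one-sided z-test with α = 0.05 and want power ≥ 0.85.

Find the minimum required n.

Set Φ(δ − 1.645) = 0.85; then δ − 1.645 = Φ⁻¹(0.85) = 1.036, giving δ = 2.681.
δ = d·√n ⇒ n = (δ/d)² = (2.681 / 0.47)² = 32.55.
Rounding up, n = 33.

n = 33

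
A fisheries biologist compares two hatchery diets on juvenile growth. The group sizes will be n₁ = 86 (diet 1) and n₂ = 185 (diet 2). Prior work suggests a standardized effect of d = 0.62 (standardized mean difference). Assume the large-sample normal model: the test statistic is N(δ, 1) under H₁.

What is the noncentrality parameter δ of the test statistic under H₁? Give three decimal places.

δ = d / √(1/n₁ + 1/n₂) = 0.62 / √(1/86 + 1/185) = 4.7505

δ ≈ 4.751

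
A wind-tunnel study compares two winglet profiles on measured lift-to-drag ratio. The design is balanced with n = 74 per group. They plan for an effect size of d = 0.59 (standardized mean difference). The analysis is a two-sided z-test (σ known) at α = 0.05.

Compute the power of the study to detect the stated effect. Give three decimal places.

Power ≈ 0.948

Noncentrality parameter: δ = d·√(n/2) = 0.59 × √(74/2) = 3.5888
Two-sided α = 0.05 → critical value z_{0.025} = 1.960.
Power = Φ(δ − 1.960) + Φ(−δ − 1.960) = Φ(1.629) + Φ(-5.549) = 0.9483 + 0.0000 = 0.9483.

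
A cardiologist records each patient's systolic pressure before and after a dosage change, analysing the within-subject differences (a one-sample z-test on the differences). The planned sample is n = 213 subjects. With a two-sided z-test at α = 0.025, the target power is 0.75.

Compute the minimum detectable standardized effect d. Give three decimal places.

d ≈ 0.200

Required noncentrality: δ = z_{0.0125} + z_{0.25} = 2.241 + 0.674 = 2.916.
(Lower-tail contribution to power is negligible for δ > 0.)
δ = d·√n ⇒ d = δ/√n = 2.916/√213 = 0.1998.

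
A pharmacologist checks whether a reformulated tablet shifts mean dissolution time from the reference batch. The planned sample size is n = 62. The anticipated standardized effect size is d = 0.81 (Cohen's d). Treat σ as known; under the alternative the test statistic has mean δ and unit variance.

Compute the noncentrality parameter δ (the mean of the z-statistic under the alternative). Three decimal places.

δ ≈ 6.378

The noncentrality parameter scales effect size by the design's sample-size factor: δ = d·√n = 0.81 × √62 = 6.3779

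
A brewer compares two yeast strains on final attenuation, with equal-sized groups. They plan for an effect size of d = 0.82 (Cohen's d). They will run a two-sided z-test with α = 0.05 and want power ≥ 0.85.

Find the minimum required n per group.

For power 0.85 need Φ(δ − z_{0.025}) = 0.85, so δ = z_{0.025} + z_{0.15} = 1.960 + 1.036 = 2.996.
(For δ > 0 the lower-tail rejection region contributes negligibly to power, so the one-term inversion is standard.)
δ = d·√(n/2) ⇒ n = 2(δ/d)² = 2 × (2.996 / 0.82)² = 26.71.
Round up to the next whole unit.

n = 27 per group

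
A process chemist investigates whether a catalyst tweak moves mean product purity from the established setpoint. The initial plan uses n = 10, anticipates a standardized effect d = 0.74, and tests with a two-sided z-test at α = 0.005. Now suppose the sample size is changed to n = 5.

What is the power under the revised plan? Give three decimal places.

Power ≈ 0.125

With n = 5: δ = d·√n = 0.74 × √5 = 1.6547. Critical value z_{0.0025} = 2.807.
Revised power = Φ(δ − 2.807) + Φ(−δ − 2.807) = Φ(-1.152) + Φ(-4.462) = 0.1246 + 0.0000 = 0.1246.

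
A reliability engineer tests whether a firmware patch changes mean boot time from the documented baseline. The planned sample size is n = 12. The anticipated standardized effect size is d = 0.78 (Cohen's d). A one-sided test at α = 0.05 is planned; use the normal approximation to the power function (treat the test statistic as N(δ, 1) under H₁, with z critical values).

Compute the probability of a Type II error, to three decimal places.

β ≈ 0.145

Noncentrality parameter: δ = d·√n = 0.78 × √12 = 2.7020
One-sided α = 0.05 → critical value z_{0.05} = 1.645.
Power = Φ(δ − 1.645) = Φ(1.057) = 0.8548.
Type II error: β = 1 − power = 1 − 0.8548 = 0.1452.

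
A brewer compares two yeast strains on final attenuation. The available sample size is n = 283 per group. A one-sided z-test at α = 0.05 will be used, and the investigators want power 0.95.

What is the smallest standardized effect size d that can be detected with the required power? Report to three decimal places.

Need Φ(δ − 1.645) = 0.95, so δ = 1.645 + 1.645 = 3.290.
δ = d·√(n/2) ⇒ d = δ/√(n/2) = 3.290/√(283/2) = 0.2766.

d ≈ 0.277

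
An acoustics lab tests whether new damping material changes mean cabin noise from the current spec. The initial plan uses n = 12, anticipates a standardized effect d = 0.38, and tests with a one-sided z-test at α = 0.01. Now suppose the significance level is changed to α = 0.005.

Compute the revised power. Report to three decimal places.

δ = d·√n = 0.38 × √12 = 1.3164 (unchanged). New critical value: z_{0.005} = 2.576.
Revised power = Φ(δ − 2.576) = Φ(-1.259) = 0.1039.

Power ≈ 0.104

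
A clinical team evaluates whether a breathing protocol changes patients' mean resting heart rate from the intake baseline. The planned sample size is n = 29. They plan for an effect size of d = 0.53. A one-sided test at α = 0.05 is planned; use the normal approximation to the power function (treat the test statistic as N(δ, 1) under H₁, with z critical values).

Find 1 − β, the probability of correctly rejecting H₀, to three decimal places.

Power ≈ 0.887

Noncentrality parameter: δ = d·√n = 0.53 × √29 = 2.8541
Critical value for a one-sided test at α = 0.05: z_α = 1.645.
Power = P(Z > 1.645 − δ) = Φ(1.209) = 0.8867.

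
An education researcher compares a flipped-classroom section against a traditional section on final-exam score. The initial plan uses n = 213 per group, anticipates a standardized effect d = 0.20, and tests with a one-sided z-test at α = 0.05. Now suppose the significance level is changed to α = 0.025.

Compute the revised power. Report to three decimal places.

δ = d·√(n/2) = 0.20 × √(213/2) = 2.0640 (unchanged). New critical value: z_{0.025} = 1.960.
Revised power = Φ(δ − 1.960) = Φ(0.104) = 0.5414.

Power ≈ 0.541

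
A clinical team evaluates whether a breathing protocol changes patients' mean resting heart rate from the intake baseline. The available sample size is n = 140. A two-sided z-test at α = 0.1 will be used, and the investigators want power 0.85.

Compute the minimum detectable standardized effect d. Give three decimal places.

Required noncentrality: δ = z_{0.05} + z_{0.15} = 1.645 + 1.036 = 2.681.
(Lower-tail contribution to power is negligible for δ > 0.)
δ = d·√n ⇒ d = δ/√n = 2.681/√140 = 0.2266.

d ≈ 0.227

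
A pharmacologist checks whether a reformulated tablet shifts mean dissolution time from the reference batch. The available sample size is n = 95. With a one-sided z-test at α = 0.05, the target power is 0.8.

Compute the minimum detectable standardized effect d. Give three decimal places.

Required noncentrality: δ = z_{0.05} + z_{0.20} = 1.645 + 0.842 = 2.486.
δ = d·√n ⇒ d = δ/√n = 2.486/√95 = 0.2551.

d ≈ 0.255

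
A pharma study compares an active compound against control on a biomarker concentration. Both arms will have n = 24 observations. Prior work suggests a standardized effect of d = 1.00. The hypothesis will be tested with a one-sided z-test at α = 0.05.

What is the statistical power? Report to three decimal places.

Power ≈ 0.966

Noncentrality parameter: δ = d·√(n/2) = 1.00 × √(24/2) = 3.4641
One-sided α = 0.05 → critical value z_{0.05} = 1.645.
Power = P(Z > 1.645 − δ) = Φ(1.819) = 0.9656.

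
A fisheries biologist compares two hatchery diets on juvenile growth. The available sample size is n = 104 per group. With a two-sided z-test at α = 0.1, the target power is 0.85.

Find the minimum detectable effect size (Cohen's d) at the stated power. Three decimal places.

Need Φ(δ − 1.645) = 0.85, so δ = 1.645 + 1.036 = 2.681.
(Lower-tail contribution to power is negligible for δ > 0.)
δ = d·√(n/2) ⇒ d = δ/√(n/2) = 2.681/√(104/2) = 0.3718.

d ≈ 0.372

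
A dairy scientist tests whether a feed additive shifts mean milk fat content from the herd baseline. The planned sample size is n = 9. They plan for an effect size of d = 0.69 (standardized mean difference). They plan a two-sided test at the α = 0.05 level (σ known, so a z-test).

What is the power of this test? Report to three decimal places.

Noncentrality parameter: δ = d·√n = 0.69 × √9 = 2.0700
Critical value for a two-sided test at α = 0.05: z_{α/2} = 1.960.
Power = Φ(δ − 1.960) + Φ(−δ − 1.960) = Φ(0.110) + Φ(-4.030) = 0.5438 + 0.0000 = 0.5438.

Power ≈ 0.544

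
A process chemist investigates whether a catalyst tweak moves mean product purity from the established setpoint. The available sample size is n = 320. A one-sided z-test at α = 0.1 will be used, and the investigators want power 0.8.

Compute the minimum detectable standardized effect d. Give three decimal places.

d ≈ 0.119

Required noncentrality: δ = z_{0.1} + z_{0.20} = 1.282 + 0.842 = 2.123.
δ = d·√n ⇒ d = δ/√n = 2.123/√320 = 0.1187.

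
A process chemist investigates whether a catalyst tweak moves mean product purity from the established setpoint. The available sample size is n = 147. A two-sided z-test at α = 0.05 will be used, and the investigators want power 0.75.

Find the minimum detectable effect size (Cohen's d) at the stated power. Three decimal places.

Need Φ(δ − 1.960) = 0.75, so δ = 1.960 + 0.674 = 2.634.
(The second rejection-region term Φ(−δ − z_{α/2}) is negligible and dropped.)
δ = d·√n ⇒ d = δ/√n = 2.634/√147 = 0.2173.

d ≈ 0.217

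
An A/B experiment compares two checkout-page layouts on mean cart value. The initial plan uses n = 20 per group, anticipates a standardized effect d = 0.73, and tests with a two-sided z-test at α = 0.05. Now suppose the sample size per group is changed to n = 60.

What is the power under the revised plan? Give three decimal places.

Power ≈ 0.979

With n = 60 per group: δ = d·√(n/2) = 0.73 × √(60/2) = 3.9984. Critical value z_{0.025} = 1.960.
Revised power = Φ(δ − 1.960) + Φ(−δ − 1.960) = Φ(2.038) + Φ(-5.958) = 0.9792 + 0.0000 = 0.9792.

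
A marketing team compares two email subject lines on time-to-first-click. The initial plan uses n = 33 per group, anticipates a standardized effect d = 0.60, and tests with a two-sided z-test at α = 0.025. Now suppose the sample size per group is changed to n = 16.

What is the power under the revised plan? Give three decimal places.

Power ≈ 0.293

With n = 16 per group: δ = d·√(n/2) = 0.60 × √(16/2) = 1.6971. Critical value z_{0.0125} = 2.241.
Revised power = Φ(δ − 2.241) + Φ(−δ − 2.241) = Φ(-0.544) + Φ(-3.938) = 0.2931 + 0.0000 = 0.2931.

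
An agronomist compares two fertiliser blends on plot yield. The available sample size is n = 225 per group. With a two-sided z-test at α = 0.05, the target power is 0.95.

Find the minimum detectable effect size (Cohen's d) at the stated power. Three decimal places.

d ≈ 0.340

Required noncentrality: δ = z_{0.025} + z_{0.05} = 1.960 + 1.645 = 3.605.
(The second rejection-region term Φ(−δ − z_{α/2}) is negligible and dropped.)
δ = d·√(n/2) ⇒ d = δ/√(n/2) = 3.605/√(225/2) = 0.3399.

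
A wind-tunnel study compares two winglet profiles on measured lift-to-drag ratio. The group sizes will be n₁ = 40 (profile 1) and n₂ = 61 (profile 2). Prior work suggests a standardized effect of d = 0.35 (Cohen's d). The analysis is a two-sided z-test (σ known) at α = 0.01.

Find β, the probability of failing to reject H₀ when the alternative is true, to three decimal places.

Noncentrality parameter: δ = d / √(1/n₁ + 1/n₂) = 0.35 / √(1/40 + 1/61) = 1.7203
Critical value for a two-sided test at α = 0.01: z_{α/2} = 2.576.
Power = Φ(δ − 2.576) + Φ(−δ − 2.576) = Φ(-0.856) + Φ(-4.296) = 0.1961 + 0.0000 = 0.1961.
Type II error: β = 1 − power = 1 − 0.1961 = 0.8039.

β ≈ 0.804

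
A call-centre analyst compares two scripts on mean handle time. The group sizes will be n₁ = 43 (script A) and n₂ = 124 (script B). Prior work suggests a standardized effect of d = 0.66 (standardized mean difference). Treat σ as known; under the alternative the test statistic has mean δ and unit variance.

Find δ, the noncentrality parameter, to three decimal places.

δ ≈ 3.729

The noncentrality parameter scales effect size by the design's sample-size factor: δ = d / √(1/n₁ + 1/n₂) = 0.66 / √(1/43 + 1/124) = 3.7293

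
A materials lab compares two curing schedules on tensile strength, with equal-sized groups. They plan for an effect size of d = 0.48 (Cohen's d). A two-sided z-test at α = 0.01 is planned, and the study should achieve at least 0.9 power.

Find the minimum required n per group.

For power 0.9 need Φ(δ − z_{0.005}) = 0.9, so δ = z_{0.005} + z_{0.10} = 2.576 + 1.282 = 3.857.
(Ignoring the negligible lower-tail rejection probability gives the usual closed-form inversion.)
δ = d·√(n/2) ⇒ n = 2(δ/d)² = 2 × (3.857 / 0.48)² = 129.16.
Round up to the next whole unit.

n = 130 per group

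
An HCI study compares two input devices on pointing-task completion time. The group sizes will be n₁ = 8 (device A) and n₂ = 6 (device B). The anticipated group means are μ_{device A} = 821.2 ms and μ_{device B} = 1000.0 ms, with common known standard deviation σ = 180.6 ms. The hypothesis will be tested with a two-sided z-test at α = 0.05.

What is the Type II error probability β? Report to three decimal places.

β ≈ 0.550

Standardized effect: d = |μ_{device A} − μ_{device B}| / σ = |821.2 − 1000.0| / 180.6 = 0.9900
Noncentrality parameter: λ = d / √(1/n₁ + 1/n₂) = 0.9900 / √(1/8 + 1/6) = 1.8332
Two-sided α = 0.05 → critical value z_{0.025} = 1.960.
Power = Φ(λ − 1.960) + Φ(−λ − 1.960) = Φ(-0.127) + Φ(-3.793) = 0.4496 + 0.0001 = 0.4496.
Type II error: β = 1 − power = 1 − 0.4496 = 0.5504.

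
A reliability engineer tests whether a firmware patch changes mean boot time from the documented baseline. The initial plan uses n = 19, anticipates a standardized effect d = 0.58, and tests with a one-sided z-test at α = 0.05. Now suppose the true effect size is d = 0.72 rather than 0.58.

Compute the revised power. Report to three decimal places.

Power ≈ 0.932

With d = 0.72: δ = d·√n = 0.72 × √19 = 3.1384. Critical value z_{0.05} = 1.645.
Revised power = Φ(δ − 1.645) = Φ(1.494) = 0.9324.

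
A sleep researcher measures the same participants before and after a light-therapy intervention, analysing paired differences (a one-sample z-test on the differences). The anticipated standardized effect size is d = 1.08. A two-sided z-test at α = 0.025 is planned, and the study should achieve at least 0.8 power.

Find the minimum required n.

n = 9

For power 0.8 need Φ(δ − z_{0.0125}) = 0.8, so δ = z_{0.0125} + z_{0.20} = 2.241 + 0.842 = 3.083.
(Ignoring the negligible lower-tail rejection probability gives the usual closed-form inversion.)
δ = d·√n ⇒ n = (δ/d)² = (3.083 / 1.08)² = 8.15.
Rounding up, n = 9.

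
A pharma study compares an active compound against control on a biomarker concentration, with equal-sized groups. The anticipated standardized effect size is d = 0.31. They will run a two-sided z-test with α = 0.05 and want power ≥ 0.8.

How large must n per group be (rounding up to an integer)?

For power 0.8 need Φ(δ − z_{0.025}) = 0.8, so δ = z_{0.025} + z_{0.20} = 1.960 + 0.842 = 2.802.
(For δ > 0 the lower-tail rejection region contributes negligibly to power, so the one-term inversion is standard.)
δ = d·√(n/2) ⇒ n = 2(δ/d)² = 2 × (2.802 / 0.31)² = 163.35.
Rounding up, n = 164 per group.

n = 164 per group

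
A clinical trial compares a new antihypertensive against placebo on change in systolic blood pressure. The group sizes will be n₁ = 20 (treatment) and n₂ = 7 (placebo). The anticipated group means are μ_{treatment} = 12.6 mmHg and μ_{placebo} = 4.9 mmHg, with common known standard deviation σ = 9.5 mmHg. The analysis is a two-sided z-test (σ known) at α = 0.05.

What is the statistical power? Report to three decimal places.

Power ≈ 0.455

Standardized effect: d = |μ_{treatment} − μ_{placebo}| / σ = |12.6 − 4.9| / 9.5 = 0.8105
Noncentrality parameter: δ = d / √(1/n₁ + 1/n₂) = 0.8105 / √(1/20 + 1/7) = 1.8456
Two-sided α = 0.05 → critical value z_{0.025} = 1.960.
Power = Φ(δ − 1.960) + Φ(−δ − 1.960) = Φ(-0.114) + Φ(-3.806) = 0.4545 + 0.0001 = 0.4546.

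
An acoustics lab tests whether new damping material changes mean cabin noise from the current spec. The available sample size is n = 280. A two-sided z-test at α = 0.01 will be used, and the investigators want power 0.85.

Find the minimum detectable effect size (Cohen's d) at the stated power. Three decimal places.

d ≈ 0.216

Required noncentrality: δ = z_{0.005} + z_{0.15} = 2.576 + 1.036 = 3.612.
(The second rejection-region term Φ(−δ − z_{α/2}) is negligible and dropped.)
δ = d·√n ⇒ d = δ/√n = 3.612/√280 = 0.2159.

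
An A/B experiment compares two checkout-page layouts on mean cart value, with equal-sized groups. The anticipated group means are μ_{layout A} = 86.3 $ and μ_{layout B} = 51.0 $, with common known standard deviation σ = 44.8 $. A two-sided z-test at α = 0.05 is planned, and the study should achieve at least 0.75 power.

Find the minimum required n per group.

n = 23 per group

Standardized effect: d = |μ_{layout A} − μ_{layout B}| / σ = |86.3 − 51.0| / 44.8 = 0.7879
Set Φ(δ − 1.960) = 0.75; then δ − 1.960 = Φ⁻¹(0.75) = 0.674, giving δ = 2.634.
(For δ > 0 the lower-tail rejection region contributes negligibly to power, so the one-term inversion is standard.)
δ = d·√(n/2) ⇒ n = 2(δ/d)² = 2 × (2.634 / 0.7879)² = 22.36.
Round up to the next whole unit.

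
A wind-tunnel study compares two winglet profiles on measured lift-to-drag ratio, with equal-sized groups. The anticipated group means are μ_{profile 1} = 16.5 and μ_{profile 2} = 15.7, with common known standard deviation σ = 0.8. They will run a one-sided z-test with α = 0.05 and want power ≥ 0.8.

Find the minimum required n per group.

Standardized effect: d = |μ_{profile 1} − μ_{profile 2}| / σ = |16.5 − 15.7| / 0.8 = 1.0000
Set Φ(δ − 1.645) = 0.8; then δ − 1.645 = Φ⁻¹(0.8) = 0.842, giving δ = 2.486.
δ = d·√(n/2) ⇒ n = 2(δ/d)² = 2 × (2.486 / 1.0000)² = 12.37.
Rounding up, n = 13 per group.

n = 13 per group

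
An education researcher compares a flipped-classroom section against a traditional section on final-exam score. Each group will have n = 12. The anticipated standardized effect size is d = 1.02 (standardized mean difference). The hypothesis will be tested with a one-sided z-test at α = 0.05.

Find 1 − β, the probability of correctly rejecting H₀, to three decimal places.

Noncentrality parameter: δ = d·√(n/2) = 1.02 × √(12/2) = 2.4985
Critical value for a one-sided test at α = 0.05: z_α = 1.645.
Power = P(Z > 1.645 − δ) = Φ(0.854) = 0.8033.

Power ≈ 0.803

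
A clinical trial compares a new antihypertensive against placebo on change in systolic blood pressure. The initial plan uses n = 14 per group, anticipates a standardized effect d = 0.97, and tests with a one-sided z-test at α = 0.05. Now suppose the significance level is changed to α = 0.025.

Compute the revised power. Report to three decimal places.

Power ≈ 0.728

δ = d·√(n/2) = 0.97 × √(14/2) = 2.5664 (unchanged). New critical value: z_{0.025} = 1.960.
Revised power = Φ(δ − 1.960) = Φ(0.606) = 0.7279.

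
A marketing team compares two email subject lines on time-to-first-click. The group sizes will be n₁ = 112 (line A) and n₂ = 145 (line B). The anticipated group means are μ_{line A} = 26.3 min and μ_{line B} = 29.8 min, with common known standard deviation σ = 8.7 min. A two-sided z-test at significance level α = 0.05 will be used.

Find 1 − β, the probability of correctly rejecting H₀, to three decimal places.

Power ≈ 0.892

Standardized effect: d = |μ_{line A} − μ_{line B}| / σ = |26.3 − 29.8| / 8.7 = 0.4023
Noncentrality parameter: λ = d / √(1/n₁ + 1/n₂) = 0.4023 / √(1/112 + 1/145) = 3.1980
Two-sided α = 0.05 → critical value z_{0.025} = 1.960.
Power = Φ(λ − 1.960) + Φ(−λ − 1.960) = Φ(1.238) + Φ(-5.158) = 0.8921 + 0.0000 = 0.8921.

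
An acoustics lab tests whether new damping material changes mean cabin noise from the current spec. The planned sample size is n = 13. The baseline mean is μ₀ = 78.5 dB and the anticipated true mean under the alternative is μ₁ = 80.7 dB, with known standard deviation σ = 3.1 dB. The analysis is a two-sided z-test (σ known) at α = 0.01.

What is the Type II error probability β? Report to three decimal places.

β ≈ 0.507

Standardized effect: d = |μ₁ − μ₀| / σ = |80.7 − 78.5| / 3.1 = 0.7097
Noncentrality parameter: δ = d·√n = 0.7097 × √13 = 2.5588
Two-sided α = 0.01 → critical value z_{0.005} = 2.576.
Power = Φ(δ − 2.576) + Φ(−δ − 2.576) = Φ(-0.017) + Φ(-5.135) = 0.4932 + 0.0000 = 0.4932.
Type II error: β = 1 − power = 1 − 0.4932 = 0.5068.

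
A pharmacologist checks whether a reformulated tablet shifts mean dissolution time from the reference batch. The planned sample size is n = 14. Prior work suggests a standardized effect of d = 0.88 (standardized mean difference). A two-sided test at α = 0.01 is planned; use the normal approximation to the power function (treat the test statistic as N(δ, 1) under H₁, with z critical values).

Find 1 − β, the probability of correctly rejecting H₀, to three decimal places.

Noncentrality parameter: δ = d·√n = 0.88 × √14 = 3.2927
Critical value for a two-sided test at α = 0.01: z_{α/2} = 2.576.
Power = Φ(δ − 2.576) + Φ(−δ − 2.576) = Φ(0.717) + Φ(-5.868) = 0.7633 + 0.0000 = 0.7633.

Power ≈ 0.763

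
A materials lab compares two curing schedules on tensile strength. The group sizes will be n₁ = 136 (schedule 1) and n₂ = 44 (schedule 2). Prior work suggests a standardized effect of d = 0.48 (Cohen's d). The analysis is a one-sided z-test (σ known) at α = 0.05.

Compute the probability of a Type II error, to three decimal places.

β ≈ 0.131

Noncentrality parameter: δ = d / √(1/n₁ + 1/n₂) = 0.48 / √(1/136 + 1/44) = 2.7676
Critical value for a one-sided test at α = 0.05: z_α = 1.645.
Power = P(Z > 1.645 − δ) = Φ(1.123) = 0.8692.
Type II error: β = 1 − power = 1 − 0.8692 = 0.1308.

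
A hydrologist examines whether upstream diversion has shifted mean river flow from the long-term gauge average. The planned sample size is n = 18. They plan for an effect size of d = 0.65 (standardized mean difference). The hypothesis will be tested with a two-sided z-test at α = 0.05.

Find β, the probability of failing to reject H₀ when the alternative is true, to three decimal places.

β ≈ 0.213

Noncentrality parameter: δ = d·√n = 0.65 × √18 = 2.7577
Critical value for a two-sided test at α = 0.05: z_{α/2} = 1.960.
Power = Φ(δ − 1.960) + Φ(−δ − 1.960) = Φ(0.798) + Φ(-4.718) = 0.7875 + 0.0000 = 0.7875.
Type II error: β = 1 − power = 1 − 0.7875 = 0.2125.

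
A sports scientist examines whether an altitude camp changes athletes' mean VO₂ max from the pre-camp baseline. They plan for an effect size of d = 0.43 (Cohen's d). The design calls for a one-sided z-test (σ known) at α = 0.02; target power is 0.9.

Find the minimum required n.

n = 61

Set Φ(δ − 2.054) = 0.9; then δ − 2.054 = Φ⁻¹(0.9) = 1.282, giving δ = 3.335.
δ = d·√n ⇒ n = (δ/d)² = (3.335 / 0.43)² = 60.16.
Round up to the next whole unit.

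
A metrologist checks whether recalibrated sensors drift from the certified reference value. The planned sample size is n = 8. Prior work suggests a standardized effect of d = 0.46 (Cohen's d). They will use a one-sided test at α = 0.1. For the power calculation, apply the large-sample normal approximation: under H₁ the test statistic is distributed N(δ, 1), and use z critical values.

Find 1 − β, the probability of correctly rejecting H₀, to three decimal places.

Power ≈ 0.508

Noncentrality parameter: δ = d·√n = 0.46 × √8 = 1.3011
One-sided α = 0.1 → critical value z_{0.1} = 1.282.
Power = P(Z > 1.282 − δ) = Φ(0.020) = 0.5078.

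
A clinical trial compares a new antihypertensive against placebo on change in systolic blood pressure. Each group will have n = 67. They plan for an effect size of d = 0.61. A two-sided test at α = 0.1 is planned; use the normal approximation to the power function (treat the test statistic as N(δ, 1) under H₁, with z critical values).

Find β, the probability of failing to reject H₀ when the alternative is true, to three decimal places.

Noncentrality parameter: δ = d·√(n/2) = 0.61 × √(67/2) = 3.5306
Two-sided α = 0.1 → critical value z_{0.05} = 1.645.
Power = Φ(δ − 1.645) + Φ(−δ − 1.645) = Φ(1.886) + Φ(-5.175) = 0.9703 + 0.0000 = 0.9703.
Type II error: β = 1 − power = 1 − 0.9703 = 0.0297.

β ≈ 0.030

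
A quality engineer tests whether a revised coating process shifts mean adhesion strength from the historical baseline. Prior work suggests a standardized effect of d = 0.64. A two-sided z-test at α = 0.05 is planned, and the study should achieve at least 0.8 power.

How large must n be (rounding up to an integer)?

Set Φ(δ − 1.960) = 0.8; then δ − 1.960 = Φ⁻¹(0.8) = 0.842, giving δ = 2.802.
(Ignoring the negligible lower-tail rejection probability gives the usual closed-form inversion.)
δ = d·√n ⇒ n = (δ/d)² = (2.802 / 0.64)² = 19.16.
Round up to the next whole unit.

n = 20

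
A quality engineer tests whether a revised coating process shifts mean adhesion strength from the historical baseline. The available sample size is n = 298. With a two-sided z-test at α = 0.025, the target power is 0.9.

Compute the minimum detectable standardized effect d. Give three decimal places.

Need Φ(δ − 2.241) = 0.9, so δ = 2.241 + 1.282 = 3.523.
(Lower-tail contribution to power is negligible for δ > 0.)
δ = d·√n ⇒ d = δ/√n = 3.523/√298 = 0.2041.

d ≈ 0.204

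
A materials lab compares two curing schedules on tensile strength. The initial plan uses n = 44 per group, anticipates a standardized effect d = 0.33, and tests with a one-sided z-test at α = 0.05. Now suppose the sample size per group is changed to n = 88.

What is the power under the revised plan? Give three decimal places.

Power ≈ 0.707

With n = 88 per group: δ = d·√(n/2) = 0.33 × √(88/2) = 2.1890. Critical value z_{0.05} = 1.645.
Revised power = Φ(δ − 1.645) = Φ(0.544) = 0.7068.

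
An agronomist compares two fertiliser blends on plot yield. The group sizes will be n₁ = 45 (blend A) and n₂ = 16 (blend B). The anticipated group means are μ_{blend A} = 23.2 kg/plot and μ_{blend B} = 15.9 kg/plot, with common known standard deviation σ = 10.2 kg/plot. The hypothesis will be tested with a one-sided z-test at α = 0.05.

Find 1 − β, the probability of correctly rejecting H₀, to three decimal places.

Standardized effect: d = |μ_{blend A} − μ_{blend B}| / σ = |23.2 − 15.9| / 10.2 = 0.7157
Noncentrality parameter: δ = d / √(1/n₁ + 1/n₂) = 0.7157 / √(1/45 + 1/16) = 2.4588
Critical value for a one-sided test at α = 0.05: z_α = 1.645.
Power = P(Z > 1.645 − δ) = Φ(0.814) = 0.7922.

Power ≈ 0.792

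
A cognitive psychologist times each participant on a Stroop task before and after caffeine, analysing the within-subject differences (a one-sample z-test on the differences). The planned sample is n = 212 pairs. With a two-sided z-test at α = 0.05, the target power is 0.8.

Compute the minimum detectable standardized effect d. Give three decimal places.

Required noncentrality: δ = z_{0.025} + z_{0.20} = 1.960 + 0.842 = 2.802.
(Lower-tail contribution to power is negligible for δ > 0.)
δ = d·√n ⇒ d = δ/√n = 2.802/√212 = 0.1924.

d ≈ 0.192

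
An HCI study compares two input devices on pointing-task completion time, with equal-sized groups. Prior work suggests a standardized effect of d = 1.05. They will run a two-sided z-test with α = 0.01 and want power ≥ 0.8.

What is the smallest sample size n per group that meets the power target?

n = 22 per group

Set Φ(δ − 2.576) = 0.8; then δ − 2.576 = Φ⁻¹(0.8) = 0.842, giving δ = 3.417.
(Ignoring the negligible lower-tail rejection probability gives the usual closed-form inversion.)
δ = d·√(n/2) ⇒ n = 2(δ/d)² = 2 × (3.417 / 1.05)² = 21.19.
Rounding up, n = 22 per group.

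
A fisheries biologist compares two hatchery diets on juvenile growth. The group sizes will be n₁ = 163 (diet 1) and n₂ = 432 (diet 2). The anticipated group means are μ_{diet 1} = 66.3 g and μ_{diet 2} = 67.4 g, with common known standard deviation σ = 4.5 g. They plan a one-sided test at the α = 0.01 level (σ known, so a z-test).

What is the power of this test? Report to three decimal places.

Power ≈ 0.630

Standardized effect: d = |μ_{diet 1} − μ_{diet 2}| / σ = |66.3 − 67.4| / 4.5 = 0.2444
Noncentrality parameter: δ = d / √(1/n₁ + 1/n₂) = 0.2444 / √(1/163 + 1/432) = 2.6592
Critical value for a one-sided test at α = 0.01: z_α = 2.326.
Power = P(Z > 2.326 − δ) = Φ(0.333) = 0.6304.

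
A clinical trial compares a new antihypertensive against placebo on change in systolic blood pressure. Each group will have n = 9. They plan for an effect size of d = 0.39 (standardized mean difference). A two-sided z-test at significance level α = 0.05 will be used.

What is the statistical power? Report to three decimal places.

Noncentrality parameter: δ = d·√(n/2) = 0.39 × √(9/2) = 0.8273
Critical value for a two-sided test at α = 0.05: z_{α/2} = 1.960.
Power = Φ(δ − 1.960) + Φ(−δ − 1.960) = Φ(-1.133) + Φ(-2.787) = 0.1287 + 0.0027 = 0.1313.

Power ≈ 0.131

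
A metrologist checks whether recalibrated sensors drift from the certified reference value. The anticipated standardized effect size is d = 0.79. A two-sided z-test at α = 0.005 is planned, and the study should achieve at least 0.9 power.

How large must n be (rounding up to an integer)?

For power 0.9 need Φ(δ − z_{0.0025}) = 0.9, so δ = z_{0.0025} + z_{0.10} = 2.807 + 1.282 = 4.089.
(For δ > 0 the lower-tail rejection region contributes negligibly to power, so the one-term inversion is standard.)
δ = d·√n ⇒ n = (δ/d)² = (4.089 / 0.79)² = 26.79.
Rounding up, n = 27.

n = 27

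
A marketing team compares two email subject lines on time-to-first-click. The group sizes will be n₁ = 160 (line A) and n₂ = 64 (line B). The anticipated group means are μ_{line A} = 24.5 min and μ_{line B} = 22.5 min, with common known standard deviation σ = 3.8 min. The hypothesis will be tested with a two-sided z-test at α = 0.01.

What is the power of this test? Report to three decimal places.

Power ≈ 0.837

Standardized effect: d = |μ_{line A} − μ_{line B}| / σ = |24.5 − 22.5| / 3.8 = 0.5263
Noncentrality parameter: δ = d / √(1/n₁ + 1/n₂) = 0.5263 / √(1/160 + 1/64) = 3.5585
Two-sided α = 0.01 → critical value z_{0.005} = 2.576.
Power = Φ(δ − 2.576) + Φ(−δ − 2.576) = Φ(0.983) + Φ(-6.134) = 0.8371 + 0.0000 = 0.8371.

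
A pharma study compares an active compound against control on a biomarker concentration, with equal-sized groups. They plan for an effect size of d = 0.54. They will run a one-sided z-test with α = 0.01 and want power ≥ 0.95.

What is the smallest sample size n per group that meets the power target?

Set Φ(δ − 2.326) = 0.95; then δ − 2.326 = Φ⁻¹(0.95) = 1.645, giving δ = 3.971.
δ = d·√(n/2) ⇒ n = 2(δ/d)² = 2 × (3.971 / 0.54)² = 108.16.
Round up to the next whole unit.

n = 109 per group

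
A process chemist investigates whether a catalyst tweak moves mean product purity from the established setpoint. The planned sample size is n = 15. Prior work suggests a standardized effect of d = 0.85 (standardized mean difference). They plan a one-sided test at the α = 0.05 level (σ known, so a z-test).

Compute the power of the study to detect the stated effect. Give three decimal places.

Noncentrality parameter: λ = d·√n = 0.85 × √15 = 3.2920
Critical value for a one-sided test at α = 0.05: z_α = 1.645.
Power = Φ(λ − 1.645) = Φ(1.647) = 0.9502.

Power ≈ 0.950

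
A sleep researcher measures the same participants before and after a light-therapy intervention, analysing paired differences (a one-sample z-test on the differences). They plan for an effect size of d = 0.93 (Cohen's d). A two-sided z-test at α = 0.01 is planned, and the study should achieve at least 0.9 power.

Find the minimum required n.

n = 18

Set Φ(δ − 2.576) = 0.9; then δ − 2.576 = Φ⁻¹(0.9) = 1.282, giving δ = 3.857.
(Ignoring the negligible lower-tail rejection probability gives the usual closed-form inversion.)
δ = d·√n ⇒ n = (δ/d)² = (3.857 / 0.93)² = 17.20.
Rounding up, n = 18.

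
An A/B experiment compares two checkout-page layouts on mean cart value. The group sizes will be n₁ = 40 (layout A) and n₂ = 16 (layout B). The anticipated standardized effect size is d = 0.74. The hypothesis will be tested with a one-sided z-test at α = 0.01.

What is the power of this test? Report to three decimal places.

Noncentrality parameter: δ = d / √(1/n₁ + 1/n₂) = 0.74 / √(1/40 + 1/16) = 2.5017
Critical value for a one-sided test at α = 0.01: z_α = 2.326.
Power = Φ(δ − 2.326) = Φ(0.175) = 0.5696.

Power ≈ 0.570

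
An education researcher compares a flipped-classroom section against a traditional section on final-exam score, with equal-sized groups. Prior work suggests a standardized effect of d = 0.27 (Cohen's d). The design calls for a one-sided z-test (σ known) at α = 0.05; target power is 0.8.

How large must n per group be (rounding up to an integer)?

For power 0.8 need Φ(δ − z_{0.05}) = 0.8, so δ = z_{0.05} + z_{0.20} = 1.645 + 0.842 = 2.486.
δ = d·√(n/2) ⇒ n = 2(δ/d)² = 2 × (2.486 / 0.27)² = 169.62.
Round up to the next whole unit.

n = 170 per group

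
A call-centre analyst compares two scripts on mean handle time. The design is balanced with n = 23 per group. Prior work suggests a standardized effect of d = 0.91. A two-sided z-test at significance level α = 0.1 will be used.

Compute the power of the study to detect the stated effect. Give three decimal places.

Noncentrality parameter: δ = d·√(n/2) = 0.91 × √(23/2) = 3.0860
Critical value for a two-sided test at α = 0.1: z_{α/2} = 1.645.
Power = Φ(δ − 1.645) + Φ(−δ − 1.645) = Φ(1.441) + Φ(-4.731) = 0.9252 + 0.0000 = 0.9252.

Power ≈ 0.925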